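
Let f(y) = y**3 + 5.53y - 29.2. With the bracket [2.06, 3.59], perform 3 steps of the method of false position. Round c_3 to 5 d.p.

f(2.060000) = -9.066384, f(3.590000) = 36.920979
step 1: c = 2.361639, f(c) = -2.968483 < 0 → new bracket [2.361639, 3.590000]
step 2: c = 2.453051, f(c) = -0.873505 < 0 → new bracket [2.453051, 3.590000]
step 3: c = 2.479328, f(c) = -0.248728 < 0 → new bracket [2.479328, 3.590000]

2.47933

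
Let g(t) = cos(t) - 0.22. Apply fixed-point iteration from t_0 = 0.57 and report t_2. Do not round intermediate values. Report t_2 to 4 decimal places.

t_1 = g(0.570000) = 0.621901
t_2 = g(0.621901) = 0.592772

0.5928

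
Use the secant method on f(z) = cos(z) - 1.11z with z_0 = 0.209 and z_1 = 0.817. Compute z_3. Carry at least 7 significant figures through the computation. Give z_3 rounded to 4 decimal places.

f(z_0) = 0.746249, f(z_1) = -0.222458
z_2 = 0.817000 - (-0.222458)·(0.817000 - 0.209000)/(-0.222458 - (0.746249)) = 0.677376; f(z_2) = 0.027333
z_3 = 0.677376 - (0.027333)·(0.677376 - 0.817000)/(0.027333 - (-0.222458)) = 0.692654; f(z_3) = 0.000708

0.6927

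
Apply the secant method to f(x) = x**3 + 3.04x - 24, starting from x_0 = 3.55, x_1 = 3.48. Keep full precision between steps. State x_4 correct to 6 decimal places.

f(x_0) = 31.530875, f(x_1) = 28.723392
x_2 = 3.480000 - (28.723392)·(3.480000 - 3.550000)/(28.723392 - (31.530875)) = 2.763829; f(x_2) = 5.514245
x_3 = 2.763829 - (5.514245)·(2.763829 - 3.480000)/(5.514245 - (28.723392)) = 2.593675; f(x_3) = 1.332804
x_4 = 2.593675 - (1.332804)·(2.593675 - 2.763829)/(1.332804 - (5.514245)) = 2.539439; f(x_4) = 0.096105

2.539439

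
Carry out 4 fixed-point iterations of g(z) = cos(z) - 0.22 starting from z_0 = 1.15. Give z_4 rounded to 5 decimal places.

z_1 = g(1.150000) = 0.188487
z_2 = g(0.188487) = 0.762289
z_3 = g(0.762289) = 0.503257
z_4 = g(0.503257) = 0.656016

0.65602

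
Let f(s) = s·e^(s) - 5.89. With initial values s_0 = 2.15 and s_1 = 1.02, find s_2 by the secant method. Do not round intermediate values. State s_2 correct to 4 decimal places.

1.2413

f(s_0) = 12.567446, f(s_1) = -3.061341
s_2 = 1.020000 - (-3.061341)·(1.020000 - 2.150000)/(-3.061341 - (12.567446)) = 1.241343; f(s_2) = -1.594637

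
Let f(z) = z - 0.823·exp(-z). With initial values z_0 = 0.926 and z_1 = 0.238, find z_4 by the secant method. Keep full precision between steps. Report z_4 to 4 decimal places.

0.4994

f(z_0) = 0.599981, f(z_1) = -0.410691
z_2 = 0.238000 - (-0.410691)·(0.238000 - 0.926000)/(-0.410691 - (0.599981)) = 0.517572; f(z_2) = 0.027092
z_3 = 0.517572 - (0.027092)·(0.517572 - 0.238000)/(0.027092 - (-0.410691)) = 0.500271; f(z_3) = 0.001231
z_4 = 0.500271 - (0.001231)·(0.500271 - 0.517572)/(0.001231 - (0.027092)) = 0.499447; f(z_4) = -0.000004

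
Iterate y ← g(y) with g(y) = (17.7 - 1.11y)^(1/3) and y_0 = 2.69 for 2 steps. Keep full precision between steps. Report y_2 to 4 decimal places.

y_1 = g(2.690000) = 2.450443
y_2 = g(2.450443) = 2.465116

2.4651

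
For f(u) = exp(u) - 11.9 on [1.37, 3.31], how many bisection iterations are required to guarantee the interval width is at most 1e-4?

15

Initial width b − a = 3.31 − 1.37 = 1.940000.
After n steps the width is (b−a)/2^n; need (b−a)/2^n ≤ 1e-4.
So n ≥ log₂(1.940000/1e-4) = log₂(19400.0000) ≈ 14.2438.
Hence n = 15.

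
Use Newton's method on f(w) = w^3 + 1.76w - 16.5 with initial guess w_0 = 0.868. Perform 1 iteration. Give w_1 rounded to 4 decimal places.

4.4295

f'(w) = 3w^2 + 1.76
w_0 = 0.868000: f = -14.318348, f' = 4.020272 → w_1 = 0.868000 - (-14.318348)/(4.020272) = 4.429537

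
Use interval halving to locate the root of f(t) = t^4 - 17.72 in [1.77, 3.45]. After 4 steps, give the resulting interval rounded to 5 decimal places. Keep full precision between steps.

f(1.770000) = -7.904938, f(3.450000) = 123.949506 (opposite signs)
step 1: m = 2.610000, f(m) = 28.684706 > 0 → root in [1.770000, 2.610000]
step 2: m = 2.190000, f(m) = 5.282575 > 0 → root in [1.770000, 2.190000]
step 3: m = 1.980000, f(m) = -2.350464 < 0 → root in [1.980000, 2.190000]
step 4: m = 2.085000, f(m) = 1.178365 > 0 → root in [1.980000, 2.085000]

[1.98000, 2.08500]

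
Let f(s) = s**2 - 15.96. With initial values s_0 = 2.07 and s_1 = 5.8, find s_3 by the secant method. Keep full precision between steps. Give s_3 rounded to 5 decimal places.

3.90980

Secant update: s_(k+1) = s_k − f(s_k)·(s_k − s_(k-1))/(f(s_k) − f(s_(k-1))).
f(s_0) = -11.675100, f(s_1) = 17.680000
s_2 = 5.800000 - (17.680000)·(5.800000 - 2.070000)/(17.680000 - (-11.675100)) = 3.553494; f(s_2) = -3.332678
s_3 = 3.553494 - (-3.332678)·(3.553494 - 5.800000)/(-3.332678 - (17.680000)) = 3.909797; f(s_3) = -0.673485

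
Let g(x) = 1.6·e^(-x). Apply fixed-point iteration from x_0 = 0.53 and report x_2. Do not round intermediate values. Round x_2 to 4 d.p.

0.6239

x_1 = g(0.530000) = 0.941768
x_2 = g(0.941768) = 0.623901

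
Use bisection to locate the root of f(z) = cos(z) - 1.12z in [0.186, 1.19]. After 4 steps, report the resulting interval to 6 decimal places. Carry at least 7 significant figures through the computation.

[0.688000, 0.750750]

f(0.186000) = 0.774432, f(1.190000) = -0.961140 (opposite signs)
step 1: m = 0.688000, f(m) = 0.001958 > 0 → root in [0.688000, 1.190000]
step 2: m = 0.939000, f(m) = -0.461085 < 0 → root in [0.688000, 0.939000]
step 3: m = 0.813500, f(m) = -0.224161 < 0 → root in [0.688000, 0.813500]
step 4: m = 0.750750, f(m) = -0.109663 < 0 → root in [0.688000, 0.750750]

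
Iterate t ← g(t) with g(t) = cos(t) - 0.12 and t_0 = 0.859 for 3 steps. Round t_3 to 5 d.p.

t_1 = g(0.859000) = 0.533195
t_2 = g(0.533195) = 0.741187
t_3 = g(0.741187) = 0.617667

0.61767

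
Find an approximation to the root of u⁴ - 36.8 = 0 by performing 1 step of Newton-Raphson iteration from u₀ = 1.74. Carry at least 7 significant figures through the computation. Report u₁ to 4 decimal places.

3.0514

f'(u) = 4u³
u_0 = 1.740000: f = -27.633638, f' = 21.072096 → u_1 = 1.740000 - (-27.633638)/(21.072096) = 3.051385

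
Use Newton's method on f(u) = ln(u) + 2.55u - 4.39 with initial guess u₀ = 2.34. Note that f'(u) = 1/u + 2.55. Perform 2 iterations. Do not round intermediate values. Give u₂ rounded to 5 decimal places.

1.54972

u_0 = 2.340000: f = 2.427151, f' = 2.977350 → u_1 = 2.340000 - (2.427151)/(2.977350) = 1.524795
u_1 = 1.524795: f = -0.079913, f' = 3.205826 → u_2 = 1.524795 - (-0.079913)/(3.205826) = 1.549722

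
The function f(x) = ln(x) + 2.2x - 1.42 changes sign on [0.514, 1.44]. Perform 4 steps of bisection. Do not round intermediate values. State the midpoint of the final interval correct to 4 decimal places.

f(0.514000) = -0.954732, f(1.440000) = 2.112643 (opposite signs)
step 1: m = 0.977000, f(m) = 0.706131 > 0 → root in [0.514000, 0.977000]
step 2: m = 0.745500, f(m) = -0.073600 < 0 → root in [0.745500, 0.977000]
step 3: m = 0.861250, f(m) = 0.325380 > 0 → root in [0.745500, 0.861250]
step 4: m = 0.803375, f(m) = 0.128491 > 0 → root in [0.745500, 0.803375]
Midpoint of [0.745500, 0.803375] = 0.774438

0.7744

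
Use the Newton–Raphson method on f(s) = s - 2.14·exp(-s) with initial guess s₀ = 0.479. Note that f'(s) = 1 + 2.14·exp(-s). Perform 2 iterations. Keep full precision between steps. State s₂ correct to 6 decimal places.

Newton update: s ← s − f(s)/f'(s).
s_0 = 0.479000: f = -0.846521, f' = 2.325521 → s_1 = 0.479000 - (-0.846521)/(2.325521) = 0.843014
s_1 = 0.843014: f = -0.078067, f' = 1.921081 → s_2 = 0.843014 - (-0.078067)/(1.921081) = 0.883651

0.883651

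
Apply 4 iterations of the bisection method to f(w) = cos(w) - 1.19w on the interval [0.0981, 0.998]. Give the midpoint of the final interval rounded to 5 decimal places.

0.68866

f(0.098100) = 0.878453, f(0.998000) = -0.645636 (opposite signs)
step 1: m = 0.548050, f(m) = 0.201363 > 0 → root in [0.548050, 0.998000]
step 2: m = 0.773025, f(m) = -0.204098 < 0 → root in [0.548050, 0.773025]
step 3: m = 0.660537, f(m) = 0.003623 > 0 → root in [0.660537, 0.773025]
step 4: m = 0.716781, f(m) = -0.099045 < 0 → root in [0.660537, 0.716781]
Midpoint of [0.660537, 0.716781] = 0.688659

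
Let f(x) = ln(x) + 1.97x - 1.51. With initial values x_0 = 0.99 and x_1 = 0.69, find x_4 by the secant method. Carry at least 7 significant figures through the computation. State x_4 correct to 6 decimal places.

f(x_0) = 0.430250, f(x_1) = -0.521764
x_2 = 0.690000 - (-0.521764)·(0.690000 - 0.990000)/(-0.521764 - (0.430250)) = 0.854419; f(x_2) = 0.015872
x_3 = 0.854419 - (0.015872)·(0.854419 - 0.690000)/(0.015872 - (-0.521764)) = 0.849565; f(x_3) = 0.000613
x_4 = 0.849565 - (0.000613)·(0.849565 - 0.854419)/(0.000613 - (0.015872)) = 0.849370; f(x_4) = -0.000001

0.849370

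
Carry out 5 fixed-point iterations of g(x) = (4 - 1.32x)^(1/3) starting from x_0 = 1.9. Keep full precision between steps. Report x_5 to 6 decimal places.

1.312799

x_1 = g(1.900000) = 1.142676
x_2 = g(1.142676) = 1.355699
x_3 = g(1.355699) = 1.302653
x_4 = g(1.302653) = 1.316265
x_5 = g(1.316265) = 1.312799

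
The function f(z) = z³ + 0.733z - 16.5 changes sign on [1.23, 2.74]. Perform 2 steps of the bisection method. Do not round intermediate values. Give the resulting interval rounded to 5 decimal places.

[2.36250, 2.74000]

f(1.230000) = -13.737543, f(2.740000) = 6.079244 (opposite signs)
step 1: m = 1.985000, f(m) = -7.223648 < 0 → root in [1.985000, 2.740000]
step 2: m = 2.362500, f(m) = -1.582215 < 0 → root in [2.362500, 2.740000]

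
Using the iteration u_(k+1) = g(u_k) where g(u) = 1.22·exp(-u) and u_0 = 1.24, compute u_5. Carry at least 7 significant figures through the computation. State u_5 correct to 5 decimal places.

u_1 = g(1.240000) = 0.353049
u_2 = g(0.353049) = 0.857102
u_3 = g(0.857102) = 0.517756
u_4 = g(0.517756) = 0.726945
u_5 = g(0.726945) = 0.589728

0.58973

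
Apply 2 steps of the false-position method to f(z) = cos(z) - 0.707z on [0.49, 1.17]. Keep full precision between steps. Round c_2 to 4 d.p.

0.8888

f(0.490000) = 0.535903, f(1.170000) = -0.437038
step 1: c = 0.864549, f(c) = 0.037747 > 0 → new bracket [0.864549, 1.170000]
step 2: c = 0.888833, f(c) = 0.001913 > 0 → new bracket [0.888833, 1.170000]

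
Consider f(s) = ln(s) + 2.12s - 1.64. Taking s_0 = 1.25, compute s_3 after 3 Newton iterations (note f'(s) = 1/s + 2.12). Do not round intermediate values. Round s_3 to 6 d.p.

0.850157

s_0 = 1.250000: f = 1.233144, f' = 2.920000 → s_1 = 1.250000 - (1.233144)/(2.920000) = 0.827691
s_1 = 0.827691: f = -0.074412, f' = 3.328181 → s_2 = 0.827691 - (-0.074412)/(3.328181) = 0.850049
s_2 = 0.850049: f = -0.000358, f' = 3.296403 → s_3 = 0.850049 - (-0.000358)/(3.296403) = 0.850157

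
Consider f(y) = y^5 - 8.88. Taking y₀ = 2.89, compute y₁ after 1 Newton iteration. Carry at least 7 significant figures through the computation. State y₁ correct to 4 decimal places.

2.3375

Newton update: y ← y − f(y)/f'(y).
f'(y) = 5y⁴
y_0 = 2.890000: f = 192.719390, f' = 348.787872 → y_1 = 2.890000 - (192.719390)/(348.787872) = 2.337460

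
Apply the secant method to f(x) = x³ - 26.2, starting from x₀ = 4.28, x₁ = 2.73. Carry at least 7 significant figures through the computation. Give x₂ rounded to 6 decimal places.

f(x_0) = 52.202752, f(x_1) = -5.853583
x_2 = 2.730000 - (-5.853583)·(2.730000 - 4.280000)/(-5.853583 - (52.202752)) = 2.886280; f(x_2) = -2.155516

2.886280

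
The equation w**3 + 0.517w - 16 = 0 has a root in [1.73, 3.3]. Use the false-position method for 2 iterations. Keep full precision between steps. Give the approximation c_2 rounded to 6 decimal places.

2.386407

f(1.730000) = -9.927873, f(3.300000) = 21.643100
step 1: c = 2.223705, f(c) = -3.854419 < 0 → new bracket [2.223705, 3.300000]
step 2: c = 2.386407, f(c) = -1.175784 < 0 → new bracket [2.386407, 3.300000]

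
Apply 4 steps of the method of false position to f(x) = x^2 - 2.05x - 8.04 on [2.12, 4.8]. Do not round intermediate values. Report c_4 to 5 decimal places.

4.03962

False-position update: c = (a·f(b) − b·f(a))/(f(b) − f(a)); replace the endpoint whose sign matches f(c).
f(2.120000) = -7.891600, f(4.800000) = 5.160000
step 1: c = 3.740452, f(c) = -1.716947 < 0 → new bracket [3.740452, 4.800000]
step 2: c = 4.004986, f(c) = -0.210308 < 0 → new bracket [4.004986, 4.800000]
step 3: c = 4.036120, f(c) = -0.023782 < 0 → new bracket [4.036120, 4.800000]
step 4: c = 4.039624, f(c) = -0.002665 < 0 → new bracket [4.039624, 4.800000]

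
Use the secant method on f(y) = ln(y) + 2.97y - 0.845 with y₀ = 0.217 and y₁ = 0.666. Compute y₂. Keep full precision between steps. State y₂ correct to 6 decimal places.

f(y_0) = -1.728368, f(y_1) = 0.726554
y_2 = 0.666000 - (0.726554)·(0.666000 - 0.217000)/(0.726554 - (-1.728368)) = 0.533115; f(y_2) = 0.109332

0.533115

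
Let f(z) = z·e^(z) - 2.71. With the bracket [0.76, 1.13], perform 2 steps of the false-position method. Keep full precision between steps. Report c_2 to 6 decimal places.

f(0.760000) = -1.084910, f(1.130000) = 0.788092
step 1: c = 0.974317, f(c) = -0.128685 < 0 → new bracket [0.974317, 1.130000]
step 2: c = 0.996170, f(c) = -0.012481 < 0 → new bracket [0.996170, 1.130000]

0.996170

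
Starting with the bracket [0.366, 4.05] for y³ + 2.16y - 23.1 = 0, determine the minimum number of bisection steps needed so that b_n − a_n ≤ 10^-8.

Initial width b − a = 4.05 − 0.366 = 3.684000.
After n steps the width is (b−a)/2^n; need (b−a)/2^n ≤ 10^-8.
So n ≥ log₂(3.684000/10^-8) = log₂(368400000.0000) ≈ 28.4567.
Hence n = 29.

29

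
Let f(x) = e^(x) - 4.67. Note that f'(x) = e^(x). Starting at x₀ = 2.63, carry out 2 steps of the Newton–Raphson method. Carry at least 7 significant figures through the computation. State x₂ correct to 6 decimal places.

1.620084

Newton update: x ← x − f(x)/f'(x).
x_0 = 2.630000: f = 9.203770, f' = 13.873770 → x_1 = 2.630000 - (9.203770)/(13.873770) = 1.966606
x_1 = 1.966606: f = 2.476383, f' = 7.146383 → x_2 = 1.966606 - (2.476383)/(7.146383) = 1.620084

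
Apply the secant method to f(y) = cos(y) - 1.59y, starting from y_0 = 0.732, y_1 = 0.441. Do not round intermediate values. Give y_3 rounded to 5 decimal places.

0.53965

f(y_0) = -0.420041, f(y_1) = 0.203135
y_2 = 0.441000 - (0.203135)·(0.441000 - 0.732000)/(0.203135 - (-0.420041)) = 0.535857; f(y_2) = 0.007820
y_3 = 0.535857 - (0.007820)·(0.535857 - 0.441000)/(0.007820 - (0.203135)) = 0.539654; f(y_3) = -0.000164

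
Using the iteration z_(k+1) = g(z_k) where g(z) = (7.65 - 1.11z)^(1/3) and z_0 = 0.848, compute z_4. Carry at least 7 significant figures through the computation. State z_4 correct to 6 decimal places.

1.783077

z_1 = g(0.848000) = 1.886021
z_2 = g(1.886021) = 1.771200
z_3 = g(1.771200) = 1.784640
z_4 = g(1.784640) = 1.783077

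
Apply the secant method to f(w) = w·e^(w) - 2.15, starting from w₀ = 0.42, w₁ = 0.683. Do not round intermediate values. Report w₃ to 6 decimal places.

Secant update: w_(k+1) = w_k − f(w_k)·(w_k − w_(k-1))/(f(w_k) − f(w_(k-1))).
f(w_0) = -1.510776, f(w_1) = -0.797791
w_2 = 0.683000 - (-0.797791)·(0.683000 - 0.420000)/(-0.797791 - (-1.510776)) = 0.977282; f(w_2) = 0.446860
w_3 = 0.977282 - (0.446860)·(0.977282 - 0.683000)/(0.446860 - (-0.797791)) = 0.871628; f(w_3) = -0.066112

0.871628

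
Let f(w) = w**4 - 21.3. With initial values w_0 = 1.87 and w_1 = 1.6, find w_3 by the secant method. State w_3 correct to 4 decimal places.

f(w_0) = -9.071690, f(w_1) = -14.746400
w_2 = 1.600000 - (-14.746400)·(1.600000 - 1.870000)/(-14.746400 - (-9.071690)) = 2.301627; f(w_2) = 6.763354
w_3 = 2.301627 - (6.763354)·(2.301627 - 1.600000)/(6.763354 - (-14.746400)) = 2.081013; f(w_3) = -2.545778

2.0810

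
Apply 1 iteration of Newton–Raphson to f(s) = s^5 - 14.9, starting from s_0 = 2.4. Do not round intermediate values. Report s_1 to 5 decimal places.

2.00982

f'(s) = 5s^4
s_0 = 2.400000: f = 64.726240, f' = 165.888000 → s_1 = 2.400000 - (64.726240)/(165.888000) = 2.009820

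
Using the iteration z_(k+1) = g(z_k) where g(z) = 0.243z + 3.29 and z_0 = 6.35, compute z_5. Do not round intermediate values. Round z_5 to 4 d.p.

z_1 = g(6.350000) = 4.833050
z_2 = g(4.833050) = 4.464431
z_3 = g(4.464431) = 4.374857
z_4 = g(4.374857) = 4.353090
z_5 = g(4.353090) = 4.347801

4.3478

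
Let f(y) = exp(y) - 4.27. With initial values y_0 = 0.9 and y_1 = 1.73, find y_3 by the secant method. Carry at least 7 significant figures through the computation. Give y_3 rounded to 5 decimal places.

f(y_0) = -1.810397, f(y_1) = 1.370654
y_2 = 1.730000 - (1.370654)·(1.730000 - 0.900000)/(1.370654 - (-1.810397)) = 1.372369; f(y_2) = -0.325316
y_3 = 1.372369 - (-0.325316)·(1.372369 - 1.730000)/(-0.325316 - (1.370654)) = 1.440969; f(y_3) = -0.045214

1.44097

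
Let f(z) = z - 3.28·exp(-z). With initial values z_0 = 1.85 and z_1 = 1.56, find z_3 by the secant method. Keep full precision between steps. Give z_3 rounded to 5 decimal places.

1.10560

f(z_0) = 1.334262, f(z_1) = 0.870754
z_2 = 1.560000 - (0.870754)·(1.560000 - 1.850000)/(0.870754 - (1.334262)) = 1.015202; f(z_2) = -0.173238
z_3 = 1.015202 - (-0.173238)·(1.015202 - 1.560000)/(-0.173238 - (0.870754)) = 1.105605; f(z_3) = 0.019890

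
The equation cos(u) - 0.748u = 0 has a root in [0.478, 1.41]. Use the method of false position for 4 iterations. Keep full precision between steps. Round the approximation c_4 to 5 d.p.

0.86605

False-position update: c = (a·f(b) − b·f(a))/(f(b) − f(a)); replace the endpoint whose sign matches f(c).
f(0.478000) = 0.530373, f(1.410000) = -0.894576
step 1: c = 0.824895, f(c) = 0.061613 > 0 → new bracket [0.824895, 1.410000]
step 2: c = 0.862597, f(c) = 0.005245 > 0 → new bracket [0.862597, 1.410000]
step 3: c = 0.865788, f(c) = 0.000431 > 0 → new bracket [0.865788, 1.410000]
step 4: c = 0.866050, f(c) = 0.000035 > 0 → new bracket [0.866050, 1.410000]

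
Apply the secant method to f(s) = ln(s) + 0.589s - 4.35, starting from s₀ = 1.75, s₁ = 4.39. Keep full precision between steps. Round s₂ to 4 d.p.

4.6940

f(s_0) = -2.759634, f(s_1) = -0.284961
s_2 = 4.390000 - (-0.284961)·(4.390000 - 1.750000)/(-0.284961 - (-2.759634)) = 4.693998; f(s_2) = -0.038950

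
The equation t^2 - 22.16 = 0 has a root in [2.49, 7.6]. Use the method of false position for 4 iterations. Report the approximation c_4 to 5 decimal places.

f(2.490000) = -15.959900, f(7.600000) = 35.600000
step 1: c = 4.071754, f(c) = -5.580818 < 0 → new bracket [4.071754, 7.600000]
step 2: c = 4.549902, f(c) = -1.458396 < 0 → new bracket [4.549902, 7.600000]
step 3: c = 4.669935, f(c) = -0.351706 < 0 → new bracket [4.669935, 7.600000]
step 4: c = 4.698599, f(c) = -0.083166 < 0 → new bracket [4.698599, 7.600000]

4.69860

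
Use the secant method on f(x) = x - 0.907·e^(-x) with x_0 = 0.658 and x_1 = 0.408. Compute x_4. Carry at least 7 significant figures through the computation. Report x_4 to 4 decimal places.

f(x_0) = 0.188277, f(x_1) = -0.195136
x_2 = 0.408000 - (-0.195136)·(0.408000 - 0.658000)/(-0.195136 - (0.188277)) = 0.535236; f(x_2) = 0.004159
x_3 = 0.535236 - (0.004159)·(0.535236 - 0.408000)/(0.004159 - (-0.195136)) = 0.532581; f(x_3) = 0.000092
x_4 = 0.532581 - (0.000092)·(0.532581 - 0.535236)/(0.000092 - (0.004159)) = 0.532521; f(x_4) = -0.000000

0.5325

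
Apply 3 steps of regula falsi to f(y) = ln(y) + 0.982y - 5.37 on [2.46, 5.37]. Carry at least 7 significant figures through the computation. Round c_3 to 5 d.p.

f(2.460000) = -2.054119, f(5.370000) = 1.584168
step 1: c = 4.102940, f(c) = 0.070790 > 0 → new bracket [2.460000, 4.102940]
step 2: c = 4.048206, f(c) = 0.003612 > 0 → new bracket [2.460000, 4.048206]
step 3: c = 4.045418, f(c) = 0.000185 > 0 → new bracket [2.460000, 4.045418]

4.04542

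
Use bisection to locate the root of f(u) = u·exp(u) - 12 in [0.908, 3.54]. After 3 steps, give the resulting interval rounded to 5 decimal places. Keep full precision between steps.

f(0.908000) = -9.748742, f(3.540000) = 110.012894 (opposite signs)
step 1: m = 2.224000, f(m) = 8.559176 > 0 → root in [0.908000, 2.224000]
step 2: m = 1.566000, f(m) = -4.502838 < 0 → root in [1.566000, 2.224000]
step 3: m = 1.895000, f(m) = 0.606579 > 0 → root in [1.566000, 1.895000]

[1.56600, 1.89500]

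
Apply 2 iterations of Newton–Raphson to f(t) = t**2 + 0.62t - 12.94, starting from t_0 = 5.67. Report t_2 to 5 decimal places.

f'(t) = 2t + 0.62
t_0 = 5.670000: f = 22.724300, f' = 11.960000 → t_1 = 5.670000 - (22.724300)/(11.960000) = 3.769975
t_1 = 3.769975: f = 3.610095, f' = 8.159950 → t_2 = 3.769975 - (3.610095)/(8.159950) = 3.327559

3.32756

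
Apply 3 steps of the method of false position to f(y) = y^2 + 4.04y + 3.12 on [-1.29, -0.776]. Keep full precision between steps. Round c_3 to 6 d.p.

f(-1.290000) = -0.427500, f(-0.776000) = 0.587136
step 1: c = -1.073435, f(c) = -0.064414 < 0 → new bracket [-1.073435, -0.776000]
step 2: c = -1.044029, f(c) = -0.007881 < 0 → new bracket [-1.044029, -0.776000]
step 3: c = -1.040479, f(c) = -0.000939 < 0 → new bracket [-1.040479, -0.776000]

-1.040479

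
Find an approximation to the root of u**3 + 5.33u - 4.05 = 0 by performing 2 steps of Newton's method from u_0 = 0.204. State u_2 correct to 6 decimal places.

0.697221

f'(u) = 3u**2 + 5.33
u_0 = 0.204000: f = -2.954190, f' = 5.454848 → u_1 = 0.204000 - (-2.954190)/(5.454848) = 0.745572
u_1 = 0.745572: f = 0.338342, f' = 6.997631 → u_2 = 0.745572 - (0.338342)/(6.997631) = 0.697221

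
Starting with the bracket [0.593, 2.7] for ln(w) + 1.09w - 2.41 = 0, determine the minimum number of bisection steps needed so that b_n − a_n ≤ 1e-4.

Initial width b − a = 2.7 − 0.593 = 2.107000.
After n steps the width is (b−a)/2^n; need (b−a)/2^n ≤ 1e-4.
So n ≥ log₂(2.107000/1e-4) = log₂(21070.0000) ≈ 14.3629.
Hence n = 15.

15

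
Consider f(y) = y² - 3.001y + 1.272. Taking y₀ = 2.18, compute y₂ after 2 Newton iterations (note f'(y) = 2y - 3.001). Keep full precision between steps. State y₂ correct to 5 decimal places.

2.49256

Newton update: y ← y − f(y)/f'(y).
y_0 = 2.180000: f = -0.517780, f' = 1.359000 → y_1 = 2.180000 - (-0.517780)/(1.359000) = 2.561001
y_1 = 2.561001: f = 0.145162, f' = 2.121001 → y_2 = 2.561001 - (0.145162)/(2.121001) = 2.492561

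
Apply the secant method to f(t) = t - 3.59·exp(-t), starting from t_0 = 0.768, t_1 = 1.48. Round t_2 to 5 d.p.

1.17756

f(t_0) = -0.897545, f(t_1) = 0.662781
t_2 = 1.480000 - (0.662781)·(1.480000 - 0.768000)/(0.662781 - (-0.897545)) = 1.177563; f(t_2) = 0.071741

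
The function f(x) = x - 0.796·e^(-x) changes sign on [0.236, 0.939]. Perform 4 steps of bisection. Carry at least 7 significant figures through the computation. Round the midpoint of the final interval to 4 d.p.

0.4777

f(0.236000) = -0.392665, f(0.939000) = 0.627749 (opposite signs)
step 1: m = 0.587500, f(m) = 0.145151 > 0 → root in [0.236000, 0.587500]
step 2: m = 0.411750, f(m) = -0.115592 < 0 → root in [0.411750, 0.587500]
step 3: m = 0.499625, f(m) = 0.016646 > 0 → root in [0.411750, 0.499625]
step 4: m = 0.455687, f(m) = -0.048986 < 0 → root in [0.455687, 0.499625]
Midpoint of [0.455687, 0.499625] = 0.477656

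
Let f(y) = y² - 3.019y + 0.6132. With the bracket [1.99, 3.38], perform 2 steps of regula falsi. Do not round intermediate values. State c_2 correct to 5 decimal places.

2.76086

f(1.990000) = -1.434510, f(3.380000) = 1.833380
step 1: c = 2.600170, f(c) = -0.475829 < 0 → new bracket [2.600170, 3.380000]
step 2: c = 2.760860, f(c) = -0.099489 < 0 → new bracket [2.760860, 3.380000]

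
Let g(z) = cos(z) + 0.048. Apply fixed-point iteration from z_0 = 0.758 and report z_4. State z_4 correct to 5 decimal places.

z_1 = g(0.758000) = 0.774212
z_2 = g(0.774212) = 0.762972
z_3 = g(0.762972) = 0.770785
z_4 = g(0.770785) = 0.765364

0.76536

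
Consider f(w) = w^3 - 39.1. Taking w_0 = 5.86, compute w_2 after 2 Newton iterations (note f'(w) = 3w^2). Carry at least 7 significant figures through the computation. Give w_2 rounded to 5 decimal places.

w_0 = 5.860000: f = 162.130056, f' = 103.018800 → w_1 = 5.860000 - (162.130056)/(103.018800) = 4.286209
w_1 = 4.286209: f = 39.644466, f' = 55.114764 → w_2 = 4.286209 - (39.644466)/(55.114764) = 3.566901

3.56690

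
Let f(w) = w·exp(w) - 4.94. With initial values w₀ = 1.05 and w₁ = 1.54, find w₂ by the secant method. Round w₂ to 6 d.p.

1.277194

f(w_0) = -1.939466, f(w_1) = 2.243469
w_2 = 1.540000 - (2.243469)·(1.540000 - 1.050000)/(2.243469 - (-1.939466)) = 1.277194; f(w_2) = -0.359264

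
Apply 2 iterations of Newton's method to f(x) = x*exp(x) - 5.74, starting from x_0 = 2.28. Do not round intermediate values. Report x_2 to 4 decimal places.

1.4816

f'(x) = (x+1)*exp(x)
x_0 = 2.280000: f = 16.550831, f' = 32.067512 → x_1 = 2.280000 - (16.550831)/(32.067512) = 1.763875
x_1 = 1.763875: f = 4.552225, f' = 16.127231 → x_2 = 1.763875 - (4.552225)/(16.127231) = 1.481606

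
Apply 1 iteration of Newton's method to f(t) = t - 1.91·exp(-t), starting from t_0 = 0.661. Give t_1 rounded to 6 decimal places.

0.824729

f'(t) = 1 + 1.91·exp(-t)
t_0 = 0.661000: f = -0.325199, f' = 1.986199 → t_1 = 0.661000 - (-0.325199)/(1.986199) = 0.824729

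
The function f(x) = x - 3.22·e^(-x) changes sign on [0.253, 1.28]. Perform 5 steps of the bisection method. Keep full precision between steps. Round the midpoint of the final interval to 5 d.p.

1.07139

f(0.253000) = -2.247227, f(1.280000) = 0.384720 (opposite signs)
step 1: m = 0.766500, f(m) = -0.729629 < 0 → root in [0.766500, 1.280000]
step 2: m = 1.023250, f(m) = -0.134098 < 0 → root in [1.023250, 1.280000]
step 3: m = 1.151625, f(m) = 0.133710 > 0 → root in [1.023250, 1.151625]
step 4: m = 1.087438, f(m) = 0.002043 > 0 → root in [1.023250, 1.087438]
step 5: m = 1.055344, f(m) = -0.065451 < 0 → root in [1.055344, 1.087438]
Midpoint of [1.055344, 1.087438] = 1.071391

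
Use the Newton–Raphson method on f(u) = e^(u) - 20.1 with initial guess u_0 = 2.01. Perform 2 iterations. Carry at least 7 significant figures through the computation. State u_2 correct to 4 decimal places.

f'(u) = e^(u)
u_0 = 2.010000: f = -12.636683, f' = 7.463317 → u_1 = 2.010000 - (-12.636683)/(7.463317) = 3.703172
u_1 = 3.703172: f = 20.475822, f' = 40.575822 → u_2 = 3.703172 - (20.475822)/(40.575822) = 3.198541

3.1985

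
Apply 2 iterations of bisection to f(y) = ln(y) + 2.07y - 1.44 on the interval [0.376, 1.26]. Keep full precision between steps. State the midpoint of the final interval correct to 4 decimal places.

f(0.376000) = -1.639846, f(1.260000) = 1.399312 (opposite signs)
step 1: m = 0.818000, f(m) = 0.052367 > 0 → root in [0.376000, 0.818000]
step 2: m = 0.597000, f(m) = -0.720048 < 0 → root in [0.597000, 0.818000]
Midpoint of [0.597000, 0.818000] = 0.707500

0.7075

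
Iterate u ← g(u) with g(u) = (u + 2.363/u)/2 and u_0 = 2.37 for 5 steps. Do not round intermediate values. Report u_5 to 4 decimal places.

1.5372

u_1 = g(2.370000) = 1.683523
u_2 = g(1.683523) = 1.543564
u_3 = g(1.543564) = 1.537218
u_4 = g(1.537218) = 1.537205
u_5 = g(1.537205) = 1.537205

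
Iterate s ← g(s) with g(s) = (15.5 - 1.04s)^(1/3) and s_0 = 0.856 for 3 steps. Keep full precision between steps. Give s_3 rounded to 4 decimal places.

s_1 = g(0.856000) = 2.444637
s_2 = g(2.444637) = 2.348774
s_3 = g(2.348774) = 2.354783

2.3548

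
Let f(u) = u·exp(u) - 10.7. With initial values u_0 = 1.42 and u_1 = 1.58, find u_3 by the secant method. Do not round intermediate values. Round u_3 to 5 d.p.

f(u_0) = -4.825289, f(u_1) = -3.029170
u_2 = 1.580000 - (-3.029170)·(1.580000 - 1.420000)/(-3.029170 - (-4.825289)) = 1.849841; f(u_2) = 1.062790
u_3 = 1.849841 - (1.062790)·(1.849841 - 1.580000)/(1.062790 - (-3.029170)) = 1.779756; f(u_3) = -0.148871

1.77976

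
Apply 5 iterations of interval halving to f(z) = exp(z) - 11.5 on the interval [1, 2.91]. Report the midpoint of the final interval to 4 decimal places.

2.4623

f(1.000000) = -8.781718, f(2.910000) = 6.856799 (opposite signs)
step 1: m = 1.955000, f(m) = -4.436081 < 0 → root in [1.955000, 2.910000]
step 2: m = 2.432500, f(m) = -0.112685 < 0 → root in [2.432500, 2.910000]
step 3: m = 2.671250, f(m) = 2.958030 > 0 → root in [2.432500, 2.671250]
step 4: m = 2.551875, f(m) = 1.331140 > 0 → root in [2.432500, 2.551875]
step 5: m = 2.492188, f(m) = 0.587689 > 0 → root in [2.432500, 2.492188]
Midpoint of [2.432500, 2.492188] = 2.462344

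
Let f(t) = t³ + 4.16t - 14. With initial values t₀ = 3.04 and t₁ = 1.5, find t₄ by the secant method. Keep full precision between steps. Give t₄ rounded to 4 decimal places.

f(t_0) = 26.740864, f(t_1) = -4.385000
t_2 = 1.500000 - (-4.385000)·(1.500000 - 3.040000)/(-4.385000 - (26.740864)) = 1.716955; f(t_2) = -1.796001
t_3 = 1.716955 - (-1.796001)·(1.716955 - 1.500000)/(-1.796001 - (-4.385000)) = 1.867457; f(t_3) = 0.281184
t_4 = 1.867457 - (0.281184)·(1.867457 - 1.716955)/(0.281184 - (-1.796001)) = 1.847084; f(t_4) = -0.014400

1.8471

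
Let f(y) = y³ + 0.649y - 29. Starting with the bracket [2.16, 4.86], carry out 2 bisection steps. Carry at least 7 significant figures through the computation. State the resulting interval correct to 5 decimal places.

[2.83500, 3.51000]

f(2.160000) = -17.520464, f(4.860000) = 88.945396 (opposite signs)
step 1: m = 3.510000, f(m) = 16.521541 > 0 → root in [2.160000, 3.510000]
step 2: m = 2.835000, f(m) = -4.374552 < 0 → root in [2.835000, 3.510000]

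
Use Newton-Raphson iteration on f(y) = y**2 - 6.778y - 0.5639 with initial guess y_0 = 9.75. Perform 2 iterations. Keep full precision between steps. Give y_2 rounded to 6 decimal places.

6.912394

f'(y) = 2y - 6.778
y_0 = 9.750000: f = 28.413100, f' = 12.722000 → y_1 = 9.750000 - (28.413100)/(12.722000) = 7.516617
y_1 = 7.516617: f = 4.988000, f' = 8.255234 → y_2 = 7.516617 - (4.988000)/(8.255234) = 6.912394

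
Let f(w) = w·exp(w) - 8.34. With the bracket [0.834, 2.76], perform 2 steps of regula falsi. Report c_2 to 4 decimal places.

1.3272

f(0.834000) = -6.419706, f(2.760000) = 35.267567
step 1: c = 1.130598, f(c) = -4.837965 < 0 → new bracket [1.130598, 2.760000]
step 2: c = 1.327154, f(c) = -3.336234 < 0 → new bracket [1.327154, 2.760000]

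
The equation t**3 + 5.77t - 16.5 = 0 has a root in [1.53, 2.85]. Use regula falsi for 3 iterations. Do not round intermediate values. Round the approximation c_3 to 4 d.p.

False-position update: c = (a·f(b) − b·f(a))/(f(b) − f(a)); replace the endpoint whose sign matches f(c).
f(1.530000) = -4.090323, f(2.850000) = 23.093625
step 1: c = 1.728618, f(c) = -1.360553 < 0 → new bracket [1.728618, 2.850000]
step 2: c = 1.791008, f(c) = -0.420845 < 0 → new bracket [1.791008, 2.850000]
step 3: c = 1.809961, f(c) = -0.127161 < 0 → new bracket [1.809961, 2.850000]

1.8100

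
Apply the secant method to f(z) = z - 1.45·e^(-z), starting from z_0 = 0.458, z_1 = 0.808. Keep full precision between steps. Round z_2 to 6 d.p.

f(z_0) = -0.459194, f(z_1) = 0.161664
z_2 = 0.808000 - (0.161664)·(0.808000 - 0.458000)/(0.161664 - (-0.459194)) = 0.716864; f(z_2) = 0.008856

0.716864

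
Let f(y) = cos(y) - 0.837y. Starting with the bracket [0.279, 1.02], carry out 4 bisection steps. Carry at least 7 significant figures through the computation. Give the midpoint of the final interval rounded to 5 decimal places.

0.81159

f(0.279000) = 0.727808, f(1.020000) = -0.330374 (opposite signs)
step 1: m = 0.649500, f(m) = 0.252755 > 0 → root in [0.649500, 1.020000]
step 2: m = 0.834750, f(m) = -0.027323 < 0 → root in [0.649500, 0.834750]
step 3: m = 0.742125, f(m) = 0.115875 > 0 → root in [0.742125, 0.834750]
step 4: m = 0.788437, f(m) = 0.045032 > 0 → root in [0.788437, 0.834750]
Midpoint of [0.788437, 0.834750] = 0.811594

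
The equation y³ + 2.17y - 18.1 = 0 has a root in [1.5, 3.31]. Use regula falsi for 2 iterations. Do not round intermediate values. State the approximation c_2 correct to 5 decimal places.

2.26333

f(1.500000) = -11.470000, f(3.310000) = 25.347391
step 1: c = 2.063883, f(c) = -4.830031 < 0 → new bracket [2.063883, 3.310000]
step 2: c = 2.263330, f(c) = -1.594305 < 0 → new bracket [2.263330, 3.310000]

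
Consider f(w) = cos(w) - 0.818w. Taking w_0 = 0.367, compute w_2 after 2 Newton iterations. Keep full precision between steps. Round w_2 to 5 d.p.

f'(w) = -sin(w) - 0.818
w_0 = 0.367000: f = 0.633202, f' = -1.176817 → w_1 = 0.367000 - (0.633202)/(-1.176817) = 0.905063
w_1 = 0.905063: f = -0.122706, f' = -1.604464 → w_2 = 0.905063 - (-0.122706)/(-1.604464) = 0.828585

0.82859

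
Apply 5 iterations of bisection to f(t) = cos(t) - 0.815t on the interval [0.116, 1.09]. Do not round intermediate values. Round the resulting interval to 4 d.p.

[0.8161, 0.8465]

f(0.116000) = 0.898740, f(1.090000) = -0.425865 (opposite signs)
step 1: m = 0.603000, f(m) = 0.332193 > 0 → root in [0.603000, 1.090000]
step 2: m = 0.846500, f(m) = -0.027289 < 0 → root in [0.603000, 0.846500]
step 3: m = 0.724750, f(m) = 0.157994 > 0 → root in [0.724750, 0.846500]
step 4: m = 0.785625, f(m) = 0.066662 > 0 → root in [0.785625, 0.846500]
step 5: m = 0.816063, f(m) = 0.020004 > 0 → root in [0.816063, 0.846500]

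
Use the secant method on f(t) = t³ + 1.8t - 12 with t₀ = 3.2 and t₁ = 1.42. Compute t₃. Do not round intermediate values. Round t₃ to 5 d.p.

f(t_0) = 26.528000, f(t_1) = -6.580712
t_2 = 1.420000 - (-6.580712)·(1.420000 - 3.200000)/(-6.580712 - (26.528000)) = 1.773794; f(t_2) = -3.226201
t_3 = 1.773794 - (-3.226201)·(1.773794 - 1.420000)/(-3.226201 - (-6.580712)) = 2.114056; f(t_3) = 1.253504

2.11406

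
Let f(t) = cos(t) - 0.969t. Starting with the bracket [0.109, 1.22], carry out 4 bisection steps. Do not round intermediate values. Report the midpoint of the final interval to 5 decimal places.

f(0.109000) = 0.888444, f(1.220000) = -0.838534 (opposite signs)
step 1: m = 0.664500, f(m) = 0.143325 > 0 → root in [0.664500, 1.220000]
step 2: m = 0.942250, f(m) = -0.325071 < 0 → root in [0.664500, 0.942250]
step 3: m = 0.803375, f(m) = -0.084189 < 0 → root in [0.664500, 0.803375]
step 4: m = 0.733937, f(m) = 0.031357 > 0 → root in [0.733937, 0.803375]
Midpoint of [0.733937, 0.803375] = 0.768656

0.76866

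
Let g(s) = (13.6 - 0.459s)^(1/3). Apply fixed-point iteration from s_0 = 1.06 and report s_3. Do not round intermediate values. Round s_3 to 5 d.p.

s_1 = g(1.060000) = 2.358155
s_2 = g(2.358155) = 2.321884
s_3 = g(2.321884) = 2.322912

2.32291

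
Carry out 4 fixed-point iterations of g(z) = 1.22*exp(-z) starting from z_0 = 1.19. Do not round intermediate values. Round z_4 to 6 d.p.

0.721136

z_1 = g(1.190000) = 0.371150
z_2 = g(0.371150) = 0.841727
z_3 = g(0.841727) = 0.525778
z_4 = g(0.525778) = 0.721136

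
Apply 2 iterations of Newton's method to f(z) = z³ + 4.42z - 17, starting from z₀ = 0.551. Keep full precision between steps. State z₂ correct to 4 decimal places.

2.3731

f'(z) = 3z² + 4.42
z_0 = 0.551000: f = -14.397296, f' = 5.330803 → z_1 = 0.551000 - (-14.397296)/(5.330803) = 3.251774
z_1 = 3.251774: f = 31.757222, f' = 36.142109 → z_2 = 3.251774 - (31.757222)/(36.142109) = 2.373098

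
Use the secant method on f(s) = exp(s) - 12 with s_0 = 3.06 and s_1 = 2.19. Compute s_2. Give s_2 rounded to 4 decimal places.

2.4052

f(s_0) = 9.327557, f(s_1) = -3.064787
s_2 = 2.190000 - (-3.064787)·(2.190000 - 3.060000)/(-3.064787 - (9.327557)) = 2.405162; f(s_2) = -0.919772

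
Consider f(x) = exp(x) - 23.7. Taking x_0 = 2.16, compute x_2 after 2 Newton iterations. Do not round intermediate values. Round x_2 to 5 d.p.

3.37621

Newton update: x ← x − f(x)/f'(x).
f'(x) = exp(x)
x_0 = 2.160000: f = -15.028862, f' = 8.671138 → x_1 = 2.160000 - (-15.028862)/(8.671138) = 3.893205
x_1 = 3.893205: f = 25.367915, f' = 49.067915 → x_2 = 3.893205 - (25.367915)/(49.067915) = 3.376209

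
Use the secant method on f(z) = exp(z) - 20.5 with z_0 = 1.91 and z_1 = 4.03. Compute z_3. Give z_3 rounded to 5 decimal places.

2.78808

f(z_0) = -13.746911, f(z_1) = 35.760911
z_2 = 4.030000 - (35.760911)·(4.030000 - 1.910000)/(35.760911 - (-13.746911)) = 2.498664; f(z_2) = -8.333776
z_3 = 2.498664 - (-8.333776)·(2.498664 - 4.030000)/(-8.333776 - (35.760911)) = 2.788082; f(z_3) = -4.250177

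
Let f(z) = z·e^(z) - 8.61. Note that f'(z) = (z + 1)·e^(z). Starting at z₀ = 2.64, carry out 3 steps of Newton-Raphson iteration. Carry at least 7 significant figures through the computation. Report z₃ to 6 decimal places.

1.658409

z_0 = 2.640000: f = 28.384858, f' = 51.008061 → z_1 = 2.640000 - (28.384858)/(51.008061) = 2.083522
z_1 = 2.083522: f = 8.126332, f' = 24.769043 → z_2 = 2.083522 - (8.126332)/(24.769043) = 1.755438
z_2 = 1.755438: f = 1.546930, f' = 15.942911 → z_3 = 1.755438 - (1.546930)/(15.942911) = 1.658409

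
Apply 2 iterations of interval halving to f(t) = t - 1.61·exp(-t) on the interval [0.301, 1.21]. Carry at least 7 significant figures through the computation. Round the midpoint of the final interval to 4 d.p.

0.8691

f(0.301000) = -0.890525, f(1.210000) = 0.729902 (opposite signs)
step 1: m = 0.755500, f(m) = -0.000839 < 0 → root in [0.755500, 1.210000]
step 2: m = 0.982750, f(m) = 0.380159 > 0 → root in [0.755500, 0.982750]
Midpoint of [0.755500, 0.982750] = 0.869125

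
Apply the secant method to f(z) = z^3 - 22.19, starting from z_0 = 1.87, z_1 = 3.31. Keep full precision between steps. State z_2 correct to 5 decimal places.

2.62818

f(z_0) = -15.650797, f(z_1) = 14.074691
z_2 = 3.310000 - (14.074691)·(3.310000 - 1.870000)/(14.074691 - (-15.650797)) = 2.628176; f(z_2) = -4.036379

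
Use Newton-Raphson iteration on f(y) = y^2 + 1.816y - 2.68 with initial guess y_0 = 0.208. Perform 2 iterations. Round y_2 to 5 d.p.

Newton update: y ← y − f(y)/f'(y).
f'(y) = 2y + 1.816
y_0 = 0.208000: f = -2.259008, f' = 2.232000 → y_1 = 0.208000 - (-2.259008)/(2.232000) = 1.220100
y_1 = 1.220100: f = 1.024347, f' = 4.256201 → y_2 = 1.220100 - (1.024347)/(4.256201) = 0.979429

0.97943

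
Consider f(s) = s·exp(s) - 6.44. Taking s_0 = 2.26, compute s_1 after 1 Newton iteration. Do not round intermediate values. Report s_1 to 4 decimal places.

f'(s) = (s + 1)·exp(s)
s_0 = 2.260000: f = 15.217782, f' = 31.240871 → s_1 = 2.260000 - (15.217782)/(31.240871) = 1.772889

1.7729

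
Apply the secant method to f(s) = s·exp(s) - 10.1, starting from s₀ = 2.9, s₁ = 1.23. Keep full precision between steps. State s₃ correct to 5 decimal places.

Secant update: s_(k+1) = s_k − f(s_k)·(s_k − s_(k-1))/(f(s_k) − f(s_(k-1))).
f(s_0) = 42.605022, f(s_1) = -5.891888
s_2 = 1.230000 - (-5.891888)·(1.230000 - 2.900000)/(-5.891888 - (42.605022)) = 1.432888; f(s_2) = -4.095072
s_3 = 1.432888 - (-4.095072)·(1.432888 - 1.230000)/(-4.095072 - (-5.891888)) = 1.895285; f(s_3) = 2.512074

1.89529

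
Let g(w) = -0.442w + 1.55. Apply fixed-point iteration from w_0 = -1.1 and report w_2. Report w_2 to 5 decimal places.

0.65000

w_1 = g(-1.100000) = 2.036200
w_2 = g(2.036200) = 0.650000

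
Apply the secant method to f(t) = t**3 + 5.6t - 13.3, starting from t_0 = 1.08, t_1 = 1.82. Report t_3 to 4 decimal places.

1.6154

f(t_0) = -5.992288, f(t_1) = 2.920568
t_2 = 1.820000 - (2.920568)·(1.820000 - 1.080000)/(2.920568 - (-5.992288)) = 1.577517; f(t_2) = -0.540166
t_3 = 1.577517 - (-0.540166)·(1.577517 - 1.820000)/(-0.540166 - (2.920568)) = 1.615364; f(t_3) = -0.038825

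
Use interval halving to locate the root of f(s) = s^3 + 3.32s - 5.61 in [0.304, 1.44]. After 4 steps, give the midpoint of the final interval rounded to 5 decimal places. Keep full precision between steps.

1.19150

f(0.304000) = -4.572626, f(1.440000) = 2.156784 (opposite signs)
step 1: m = 0.872000, f(m) = -2.051905 < 0 → root in [0.872000, 1.440000]
step 2: m = 1.156000, f(m) = -0.227276 < 0 → root in [1.156000, 1.440000]
step 3: m = 1.298000, f(m) = 0.886236 > 0 → root in [1.156000, 1.298000]
step 4: m = 1.227000, f(m) = 0.310924 > 0 → root in [1.156000, 1.227000]
Midpoint of [1.156000, 1.227000] = 1.191500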